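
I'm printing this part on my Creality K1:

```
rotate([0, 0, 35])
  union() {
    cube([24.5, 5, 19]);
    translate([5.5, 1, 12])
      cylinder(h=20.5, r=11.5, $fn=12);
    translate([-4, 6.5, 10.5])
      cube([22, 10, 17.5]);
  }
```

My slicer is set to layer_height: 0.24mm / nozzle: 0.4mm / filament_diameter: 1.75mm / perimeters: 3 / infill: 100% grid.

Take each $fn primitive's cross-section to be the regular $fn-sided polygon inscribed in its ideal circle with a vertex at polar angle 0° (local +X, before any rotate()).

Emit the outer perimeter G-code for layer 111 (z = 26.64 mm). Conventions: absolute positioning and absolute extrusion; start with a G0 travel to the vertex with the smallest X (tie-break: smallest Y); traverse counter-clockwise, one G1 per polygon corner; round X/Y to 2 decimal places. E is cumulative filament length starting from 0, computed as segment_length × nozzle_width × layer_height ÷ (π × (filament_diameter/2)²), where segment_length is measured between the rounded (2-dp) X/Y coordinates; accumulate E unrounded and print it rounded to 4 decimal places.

At z = 26.64 mm: the cube does not reach this height (z outside [0, 19]); the r=11.5 cylinder at (5.5, 1) gives a regular 12-gon of circumradius 11.5 (constant along its height); the cube at (-4, 6.5) (footprint 22×10) is included at this height; Combining (union): the regions partially overlap (shared area 79.75 mm²), so overlapping operands fuse into one piece — 1 connected region; (rotated 35° about Z; rotation is an isometry so areas/perimeters/island counts are preserved). The outline is a single polygon with 13 vertices. Extrusion per mm of travel: 0.4 × 0.24 / (π × 0.875²) = 0.039912. Accumulating E over each segment gives final E = 3.6632.

G0 X-12.74 Y11.22 Z26.64
G1 X-7.41 Y3.61 E0.3708
G1 X-7.52 Y2.97 E0.3967
G1 X-5.49 Y-2.62 E0.6341
G1 X-0.93 Y-6.45 E0.8718
G1 X4.93 Y-7.48 E1.1093
G1 X10.53 Y-5.45 E1.3470
G1 X14.35 Y-0.89 E1.5844
G1 X15.39 Y4.98 E1.8223
G1 X13.35 Y10.57 E2.0598
G1 X8.99 Y14.23 E2.2871
G1 X11.02 Y15.65 E2.3859
G1 X5.28 Y23.84 E2.7851
G1 X-12.74 Y11.22 E3.6632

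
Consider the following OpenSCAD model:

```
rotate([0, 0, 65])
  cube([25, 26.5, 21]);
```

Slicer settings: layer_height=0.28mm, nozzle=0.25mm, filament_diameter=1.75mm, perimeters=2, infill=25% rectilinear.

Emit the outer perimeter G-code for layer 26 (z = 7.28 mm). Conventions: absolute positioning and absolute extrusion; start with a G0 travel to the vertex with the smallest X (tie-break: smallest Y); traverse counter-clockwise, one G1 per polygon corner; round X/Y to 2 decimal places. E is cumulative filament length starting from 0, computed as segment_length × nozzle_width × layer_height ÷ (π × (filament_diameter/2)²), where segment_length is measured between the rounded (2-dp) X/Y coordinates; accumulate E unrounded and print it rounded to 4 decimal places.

G0 X-24.02 Y11.20 Z7.28
G1 X0.00 Y0.00 E0.7713
G1 X10.57 Y22.66 E1.4990
G1 X-13.45 Y33.86 E2.2703
G1 X-24.02 Y11.20 E2.9980

At z = 7.28 mm: the cube is present — its section is the full 25×26.5 rectangle; (rotated 65° about Z; rotation is an isometry so areas/perimeters/island counts are preserved). The outline is a single polygon with 4 vertices. Extrusion per mm of travel: 0.25 × 0.28 / (π × 0.875²) = 0.029103. Accumulating E over each segment gives final E = 2.9980.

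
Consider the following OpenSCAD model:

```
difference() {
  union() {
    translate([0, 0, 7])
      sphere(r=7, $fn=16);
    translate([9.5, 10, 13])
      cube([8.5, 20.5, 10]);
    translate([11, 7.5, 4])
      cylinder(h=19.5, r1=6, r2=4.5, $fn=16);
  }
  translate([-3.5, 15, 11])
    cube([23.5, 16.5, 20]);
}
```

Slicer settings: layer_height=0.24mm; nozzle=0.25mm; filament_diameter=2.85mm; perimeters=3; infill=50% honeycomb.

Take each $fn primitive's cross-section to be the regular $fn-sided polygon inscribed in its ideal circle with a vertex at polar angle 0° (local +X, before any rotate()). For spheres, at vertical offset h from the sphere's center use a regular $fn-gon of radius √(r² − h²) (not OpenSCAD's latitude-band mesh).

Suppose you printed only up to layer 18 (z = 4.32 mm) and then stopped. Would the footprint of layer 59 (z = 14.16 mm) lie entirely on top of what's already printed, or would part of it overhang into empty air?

part overhangs

Compare the two slices. At z = 4.32: the r=7 sphere slices to a regular 16-gon of circumradius 6.467 (√(r²−h²) with h=2.68 from center) (area = (16/2)·6.467²·sin(360°/16) = 128.02 mm²); the cube at (9.5, 10) does not reach this height (z outside [13, 23]); the cone at (11, 7.5) contributes a regular 16-gon of circumradius 5.975 (interpolated between r1=6 and r2=4.5 at t=0.016) (area = (16/2)·5.975²·sin(360°/16) = 109.31 mm²); Combining (union): the 2 present regions are separate (no shared area or edge), so areas and boundary lengths simply add and each stays a separate island — area = 237.33 mm²; the cube at (-3.5, 15) is absent (z outside [11, 31]); Subtracting the remaining from the first: none of the subtracted shapes is present at this height, so that combined region is unchanged — area = 237.33 mm². At z = 14.16: the sphere does not reach this height (|z−center|=7.160 > r=7); the cube at (9.5, 10) is present — its section is the full 8.5×20.5 rectangle (area 174.25 mm²); the cone at (11, 7.5) (r1=6→r2=4.5) has section circumradius 5.218 here — a regular 16-gon (area = (16/2)·5.218²·sin(360°/16) = 83.37 mm²); Combining (union): the regions partially overlap — summed areas 257.62 mm² minus the doubly-counted overlap 12.33 mm² gives 245.29 mm² — area = 245.29 mm²; the 23.5×16.5 cube at (-3.5, 15) contributes its full rectangle (area 387.75 mm²); Taking the first minus the rest: starting from the result so far (245.29 mm²), the 23.5×16.5 cube at (-3.5, 15) partially overlaps it — only the 131.75 mm² overlap (of its 387.75 mm²) is removed, clipping the outline — area = 113.54 mm². Checking containment: at z = 14.16 the cross-section extends beyond the z = 4.32 cross-section by about 24.49 mm².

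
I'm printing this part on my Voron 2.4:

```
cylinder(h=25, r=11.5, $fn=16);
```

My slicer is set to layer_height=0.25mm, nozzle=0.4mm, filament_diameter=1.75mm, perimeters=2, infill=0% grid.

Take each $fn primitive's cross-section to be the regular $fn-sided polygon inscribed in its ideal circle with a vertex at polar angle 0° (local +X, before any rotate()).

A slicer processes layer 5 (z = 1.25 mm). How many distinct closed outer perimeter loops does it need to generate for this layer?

1

At z = 1.25 mm: the r=11.5 cylinder contributes a regular 16-gon of circumradius 11.5. The result has 1 disconnected region.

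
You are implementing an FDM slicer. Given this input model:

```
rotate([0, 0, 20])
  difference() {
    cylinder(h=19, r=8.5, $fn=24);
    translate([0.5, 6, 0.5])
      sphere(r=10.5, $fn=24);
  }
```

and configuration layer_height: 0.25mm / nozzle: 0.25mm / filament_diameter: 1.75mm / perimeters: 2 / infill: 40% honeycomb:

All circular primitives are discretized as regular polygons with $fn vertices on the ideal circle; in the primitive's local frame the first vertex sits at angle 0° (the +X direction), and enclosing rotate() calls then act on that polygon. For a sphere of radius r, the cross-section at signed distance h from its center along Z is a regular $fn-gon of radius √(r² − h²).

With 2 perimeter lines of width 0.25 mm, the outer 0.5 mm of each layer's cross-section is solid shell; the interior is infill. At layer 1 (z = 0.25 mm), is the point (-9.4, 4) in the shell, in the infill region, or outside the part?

outside

At z = 0.25 mm: the r=8.5 cylinder contributes a regular 24-gon of circumradius 8.5; the r=10.5 sphere at (0.5, 6) slices to a regular 24-gon of circumradius 10.497 (√(r²−h²) with h=0.25 from center); After the difference (first − rest): starting from the r=8.5 cylinder, the r=10.5 sphere at (0.5, 6) partially overlaps it — only the 164.99 mm² overlap (of its 342.22 mm²) is removed, clipping the outline — 1 connected region; (rotated 20° about Z; rotation is an isometry so areas/perimeters/island counts are preserved). Overall, the cross-section is a single solid region. Undo the 20° rotation: the query point maps to (-7.465, 6.974) in the un-rotated model frame. The nearest boundary edge runs (-8.50, 0.00)→(-8.43, 0.54); distance from the point to it = 6.51 mm. The point is not inside any of the regions above, so it lies outside the cross-section (6.51 mm from the nearest boundary).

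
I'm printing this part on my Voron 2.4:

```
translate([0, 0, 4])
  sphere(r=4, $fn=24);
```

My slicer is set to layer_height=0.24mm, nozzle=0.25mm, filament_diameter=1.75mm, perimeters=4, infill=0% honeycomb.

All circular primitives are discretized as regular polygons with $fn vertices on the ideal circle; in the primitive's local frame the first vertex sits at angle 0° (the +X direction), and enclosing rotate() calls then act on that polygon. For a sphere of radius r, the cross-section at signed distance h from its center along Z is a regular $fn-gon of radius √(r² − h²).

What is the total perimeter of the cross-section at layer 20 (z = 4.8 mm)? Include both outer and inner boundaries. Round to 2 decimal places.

At z = 4.8 mm: the sphere: section is a regular 24-gon, circumradius = √(r²−h²) = √(4²−0.8²) = 3.919 (perimeter = 2·24·3.919·sin(180°/24) = 24.55 mm). Overall, the cross-section is a single solid region. Total boundary length (outer) = 24.55 mm.

24.55 mm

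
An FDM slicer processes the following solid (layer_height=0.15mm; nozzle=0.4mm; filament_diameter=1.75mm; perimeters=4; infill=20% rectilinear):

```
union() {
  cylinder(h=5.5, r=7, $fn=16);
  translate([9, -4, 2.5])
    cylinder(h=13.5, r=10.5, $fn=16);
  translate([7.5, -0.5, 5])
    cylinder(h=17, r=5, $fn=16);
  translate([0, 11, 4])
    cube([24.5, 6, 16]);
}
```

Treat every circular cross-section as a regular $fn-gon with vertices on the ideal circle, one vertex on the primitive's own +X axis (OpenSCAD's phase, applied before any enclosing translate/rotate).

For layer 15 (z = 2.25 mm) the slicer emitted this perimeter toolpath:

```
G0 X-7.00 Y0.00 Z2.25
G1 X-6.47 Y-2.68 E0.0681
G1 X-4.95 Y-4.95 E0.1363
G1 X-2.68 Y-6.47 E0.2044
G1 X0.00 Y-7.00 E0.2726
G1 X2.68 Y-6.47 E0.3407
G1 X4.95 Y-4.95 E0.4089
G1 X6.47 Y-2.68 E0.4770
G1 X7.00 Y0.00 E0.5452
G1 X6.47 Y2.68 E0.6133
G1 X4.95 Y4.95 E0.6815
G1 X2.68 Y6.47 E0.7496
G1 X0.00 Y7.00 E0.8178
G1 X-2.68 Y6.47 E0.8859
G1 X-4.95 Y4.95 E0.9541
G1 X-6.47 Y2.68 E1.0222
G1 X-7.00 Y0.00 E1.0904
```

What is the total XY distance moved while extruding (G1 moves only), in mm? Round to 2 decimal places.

43.71 mm

Sum the Euclidean lengths of each G1 segment: total = 43.71 mm.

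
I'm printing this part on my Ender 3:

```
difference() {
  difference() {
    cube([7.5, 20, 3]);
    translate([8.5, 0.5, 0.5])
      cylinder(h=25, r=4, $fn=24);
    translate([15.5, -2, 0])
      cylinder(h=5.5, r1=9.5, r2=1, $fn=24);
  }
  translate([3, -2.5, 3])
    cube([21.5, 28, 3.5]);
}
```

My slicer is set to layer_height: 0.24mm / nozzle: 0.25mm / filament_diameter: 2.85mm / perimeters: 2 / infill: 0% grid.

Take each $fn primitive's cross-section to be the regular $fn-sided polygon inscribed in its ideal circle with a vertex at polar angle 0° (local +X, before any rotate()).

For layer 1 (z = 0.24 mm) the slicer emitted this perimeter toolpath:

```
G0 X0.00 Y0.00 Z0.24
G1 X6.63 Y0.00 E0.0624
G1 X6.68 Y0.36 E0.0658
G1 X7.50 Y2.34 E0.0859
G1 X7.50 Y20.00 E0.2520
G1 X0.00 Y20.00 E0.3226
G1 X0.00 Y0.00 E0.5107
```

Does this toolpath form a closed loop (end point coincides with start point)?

yes

Start point (G0): (0.00, 0.00). End point (last G1): the path returns to the start — closed.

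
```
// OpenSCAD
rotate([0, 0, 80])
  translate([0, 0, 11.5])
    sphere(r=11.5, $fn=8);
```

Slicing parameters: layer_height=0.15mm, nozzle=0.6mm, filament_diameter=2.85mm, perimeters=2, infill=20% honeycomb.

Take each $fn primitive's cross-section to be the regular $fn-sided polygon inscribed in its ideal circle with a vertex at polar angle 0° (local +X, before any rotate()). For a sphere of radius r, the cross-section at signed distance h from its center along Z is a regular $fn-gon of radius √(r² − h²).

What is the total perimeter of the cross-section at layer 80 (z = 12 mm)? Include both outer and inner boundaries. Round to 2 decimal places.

70.35 mm

At z = 12 mm: the sphere: section is a regular 8-gon, circumradius = √(r²−h²) = √(11.5²−0.5²) = 11.489 (perimeter = 2·8·11.489·sin(180°/8) = 70.35 mm); (whole slice rotated 80° about Z — lengths, areas and connectivity unchanged). Overall, the cross-section is a single solid region. Total boundary length (outer) = 70.35 mm.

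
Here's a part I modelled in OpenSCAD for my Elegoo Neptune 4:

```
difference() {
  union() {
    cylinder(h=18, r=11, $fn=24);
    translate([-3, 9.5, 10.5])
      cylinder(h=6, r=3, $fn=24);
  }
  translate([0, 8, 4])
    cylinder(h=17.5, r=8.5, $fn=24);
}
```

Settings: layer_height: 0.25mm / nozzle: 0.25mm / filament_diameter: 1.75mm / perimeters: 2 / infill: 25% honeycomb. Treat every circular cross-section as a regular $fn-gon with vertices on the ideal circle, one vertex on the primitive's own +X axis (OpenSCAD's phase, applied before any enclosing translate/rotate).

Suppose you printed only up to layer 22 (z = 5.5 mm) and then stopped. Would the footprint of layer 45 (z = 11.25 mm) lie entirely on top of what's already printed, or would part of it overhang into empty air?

Compare the two slices. At z = 5.5: the r=11 cylinder contributes a regular 24-gon of circumradius 11 (area = (24/2)·11.000²·sin(360°/24) = 375.81 mm²); the cylinder at (-3, 9.5) is absent (z outside [10.5, 16.5]); Merging all regions: only the r=11 cylinder is present, so the union is just that shape — area = 375.81 mm²; the r=8.5 cylinder at (0, 8) gives a regular 24-gon of circumradius 8.5 (constant along its height) (area = (24/2)·8.500²·sin(360°/24) = 224.40 mm²); Subtracting the remaining from the first: starting from that combined region (375.81 mm²), the r=8.5 cylinder at (0, 8) partially overlaps it — only the 141.35 mm² overlap (of its 224.40 mm²) is removed, clipping the outline — area = 234.45 mm². At z = 11.25: the r=11 cylinder contributes a regular 24-gon of circumradius 11 (area = (24/2)·11.000²·sin(360°/24) = 375.81 mm²); the cylinder at (-3, 9.5): section is a regular 24-gon, circumradius r=3 (area = (24/2)·3.000²·sin(360°/24) = 27.95 mm²); Combining (union): the regions partially overlap — summed areas 403.76 mm² minus the doubly-counted overlap 18.95 mm² gives 384.80 mm² — area = 384.80 mm²; the r=8.5 cylinder at (0, 8) gives a regular 24-gon of circumradius 8.5 (constant along its height) (area = (24/2)·8.500²·sin(360°/24) = 224.40 mm²); Taking the first minus the rest: starting from that combined region (384.80 mm²), the r=8.5 cylinder at (0, 8) partially overlaps it — only the 150.35 mm² overlap (of its 224.40 mm²) is removed, clipping the outline — area = 234.45 mm². Checking containment: the cross-section at z = 11.25 is a subset of the cross-section at z = 5.5.

entirely on top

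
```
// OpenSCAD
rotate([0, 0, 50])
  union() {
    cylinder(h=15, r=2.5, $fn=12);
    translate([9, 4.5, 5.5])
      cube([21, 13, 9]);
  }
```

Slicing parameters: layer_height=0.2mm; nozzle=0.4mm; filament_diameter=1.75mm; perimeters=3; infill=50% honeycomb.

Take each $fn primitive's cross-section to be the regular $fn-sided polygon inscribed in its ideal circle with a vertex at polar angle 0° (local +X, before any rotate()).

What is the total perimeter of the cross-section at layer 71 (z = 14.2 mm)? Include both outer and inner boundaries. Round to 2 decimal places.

At z = 14.2 mm: the r=2.5 cylinder gives a regular 12-gon of circumradius 2.5 (constant along its height) (perimeter = 2·12·2.500·sin(180°/12) = 15.53 mm); the 21×13 cube at (9, 4.5) contributes its full rectangle (perimeter 68.00 mm); Combining (union): the 2 present regions are separate (no shared area or edge), so areas and boundary lengths simply add and each stays a separate island — boundary = 83.53 mm; (rotated 50° about Z; rotation is an isometry so areas/perimeters/island counts are preserved). Overall, the cross-section has 2 separate islands. Total boundary length (outer) = 83.53 mm.

83.53 mm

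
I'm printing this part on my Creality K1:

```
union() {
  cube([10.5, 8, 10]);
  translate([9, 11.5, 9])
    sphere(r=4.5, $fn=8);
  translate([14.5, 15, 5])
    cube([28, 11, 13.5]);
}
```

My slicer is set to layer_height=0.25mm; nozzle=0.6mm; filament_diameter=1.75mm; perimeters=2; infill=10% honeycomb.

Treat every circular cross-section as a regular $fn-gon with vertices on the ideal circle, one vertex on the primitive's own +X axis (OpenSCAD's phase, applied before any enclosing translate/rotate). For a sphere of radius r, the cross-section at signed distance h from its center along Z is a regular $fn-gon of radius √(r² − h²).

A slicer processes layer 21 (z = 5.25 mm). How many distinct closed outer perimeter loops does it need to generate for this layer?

At z = 5.25 mm: the cube is present — its section is the full 10.5×8 rectangle; the r=4.5 sphere at (9, 11.5) contributes a regular 8-gon of circumradius √(4.5²−3.75²) = 2.487; the cube at (14.5, 15) (footprint 28×11) is included at this height; Taking the union: the 3 present regions are separate (no shared area or edge), so areas and boundary lengths simply add and each stays a separate island — 3 connected regions. The result has 3 disconnected regions.

3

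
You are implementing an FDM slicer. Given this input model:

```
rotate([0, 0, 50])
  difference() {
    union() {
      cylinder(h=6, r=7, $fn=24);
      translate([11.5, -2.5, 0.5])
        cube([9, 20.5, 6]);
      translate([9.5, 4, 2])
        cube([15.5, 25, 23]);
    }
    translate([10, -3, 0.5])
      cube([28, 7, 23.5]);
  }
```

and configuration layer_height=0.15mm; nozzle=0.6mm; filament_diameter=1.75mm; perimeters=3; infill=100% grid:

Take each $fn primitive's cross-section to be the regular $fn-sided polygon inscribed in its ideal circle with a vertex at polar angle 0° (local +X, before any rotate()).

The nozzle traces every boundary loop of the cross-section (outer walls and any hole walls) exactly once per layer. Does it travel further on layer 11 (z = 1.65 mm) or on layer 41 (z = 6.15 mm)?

layer 11 (z = 1.65 mm)

Layer 11 (z = 1.65): the r=7 cylinder gives a regular 24-gon of circumradius 7 (constant along its height) (perimeter = 2·24·7.000·sin(180°/24) = 43.86 mm); the 9×20.5 cube at (11.5, -2.5) contributes its full rectangle (perimeter 59.00 mm); the cube at (9.5, 4) is absent (z outside [2, 25]); Taking the union: the 2 present regions are separate (no shared area or edge), so areas and boundary lengths simply add and each stays a separate island — boundary = 102.86 mm; the 28×7 cube at (10, -3) contributes its full rectangle (perimeter 70.00 mm); After the difference (first − rest): starting from the result so far, the 28×7 cube at (10, -3) partially overlaps it — only the 58.50 mm² overlap (of its 196.00 mm²) is removed, clipping the outline — boundary = 89.86 mm; (whole slice rotated 50° about Z — lengths, areas and connectivity unchanged). So its perimeter = 89.86 mm. Layer 41 (z = 6.15): the cylinder is absent (z outside [0, 6]); the 9×20.5 cube at (11.5, -2.5) contributes its full rectangle (perimeter 59.00 mm); the cube at (9.5, 4) (footprint 15.5×25) is included at this height (perimeter 81.00 mm); Taking the union: the regions partially overlap (shared area 126.00 mm²), so the edge portions inside another operand are dropped and the merged outline is re-measured after clipping — boundary = 94.00 mm; the cube at (10, -3) is present — its section is the full 28×7 rectangle (perimeter 70.00 mm); Subtracting the remaining from the first: starting from that combined region, the 28×7 cube at (10, -3) partially overlaps it — only the 58.50 mm² overlap (of its 196.00 mm²) is removed, clipping the outline — boundary = 81.00 mm; (rotated 50° about Z; rotation is an isometry so areas/perimeters/island counts are preserved). So its perimeter = 81.00 mm. Layer 11 is larger (89.86 vs 81.00 mm).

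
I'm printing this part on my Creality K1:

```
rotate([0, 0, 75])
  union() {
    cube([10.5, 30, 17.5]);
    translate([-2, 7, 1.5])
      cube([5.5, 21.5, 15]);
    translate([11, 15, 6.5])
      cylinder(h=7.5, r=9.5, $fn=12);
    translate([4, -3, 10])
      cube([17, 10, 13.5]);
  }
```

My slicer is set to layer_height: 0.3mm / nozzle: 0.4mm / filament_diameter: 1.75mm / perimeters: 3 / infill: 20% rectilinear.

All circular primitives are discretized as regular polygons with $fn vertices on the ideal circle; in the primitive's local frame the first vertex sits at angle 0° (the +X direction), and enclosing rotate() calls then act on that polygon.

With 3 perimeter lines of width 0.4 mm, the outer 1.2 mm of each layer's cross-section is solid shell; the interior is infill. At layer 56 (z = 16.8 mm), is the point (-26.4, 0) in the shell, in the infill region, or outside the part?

outside

At z = 16.8 mm: the cube (footprint 10.5×30) is included at this height; the cube at (-2, 7) is absent (z outside [1.5, 16.5]); the cylinder at (11, 15) is absent (z outside [6.5, 14]); the cube at (4, -3) is present — its section is the full 17×10 rectangle; Taking the union: the regions partially overlap (shared area 45.50 mm²), so overlapping operands fuse into one piece — 1 connected region; (whole slice rotated 75° about Z — lengths, areas and connectivity unchanged). Overall, the cross-section is a single solid region. Undo the 75° rotation: the query point maps to (-6.833, 25.500) in the un-rotated model frame. The nearest boundary edge runs (0.00, 0.00)→(0.00, 30.00); distance from the point to it = 6.83 mm. The point is not inside any of the regions above, so it lies outside the cross-section (6.83 mm from the nearest boundary).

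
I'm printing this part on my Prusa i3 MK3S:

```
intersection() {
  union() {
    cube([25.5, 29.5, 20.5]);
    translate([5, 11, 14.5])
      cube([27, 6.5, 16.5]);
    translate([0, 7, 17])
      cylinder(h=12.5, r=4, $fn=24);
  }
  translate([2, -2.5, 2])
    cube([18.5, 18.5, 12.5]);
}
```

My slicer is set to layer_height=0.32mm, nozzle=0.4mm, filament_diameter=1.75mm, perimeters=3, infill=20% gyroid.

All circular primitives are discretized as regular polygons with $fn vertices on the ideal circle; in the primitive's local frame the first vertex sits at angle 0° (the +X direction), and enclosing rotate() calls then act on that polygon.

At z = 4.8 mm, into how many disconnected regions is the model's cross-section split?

At z = 4.8 mm: the cube is present — its section is the full 25.5×29.5 rectangle; the cube at (5, 11) is not intersected at this z (z outside [14.5, 31]); the cylinder at (0, 7) is not intersected at this z (z outside [17, 29.5]); Taking the union: only the 25.5×29.5 cube is present, so the union is just that shape — 1 connected region; the cube at (2, -2.5) (footprint 18.5×18.5) is included at this height; Taking the intersection: the 18.5×18.5 cube at (2, -2.5) partially overlaps the result so far; clipping to the common part keeps 296.00 mm² — 1 connected region. The result has 1 disconnected region.

1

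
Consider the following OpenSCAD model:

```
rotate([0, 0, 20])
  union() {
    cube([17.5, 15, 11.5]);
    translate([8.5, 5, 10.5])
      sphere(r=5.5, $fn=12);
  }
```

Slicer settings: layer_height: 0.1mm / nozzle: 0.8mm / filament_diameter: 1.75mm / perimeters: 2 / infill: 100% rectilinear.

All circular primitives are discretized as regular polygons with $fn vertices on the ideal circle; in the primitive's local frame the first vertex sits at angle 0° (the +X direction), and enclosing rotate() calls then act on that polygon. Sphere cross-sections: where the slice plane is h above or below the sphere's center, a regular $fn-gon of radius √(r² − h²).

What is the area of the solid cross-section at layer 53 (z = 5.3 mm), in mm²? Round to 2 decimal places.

262.50 mm²

At z = 5.3 mm: the cube (footprint 17.5×15) is included at this height (area 262.50 mm²); the r=5.5 sphere at (8.5, 5) contributes a regular 12-gon of circumradius √(5.5²−5.2²) = 1.792 (area = (12/2)·1.792²·sin(360°/12) = 9.63 mm²); Combining (union): the r=5.5 sphere at (8.5, 5) lies entirely inside the 17.5×15 cube, so the union is just the 17.5×15 cube — area = 262.50 mm²; (whole slice rotated 20° about Z — lengths, areas and connectivity unchanged). Overall, the cross-section is a single solid region. Net area = 262.50 mm².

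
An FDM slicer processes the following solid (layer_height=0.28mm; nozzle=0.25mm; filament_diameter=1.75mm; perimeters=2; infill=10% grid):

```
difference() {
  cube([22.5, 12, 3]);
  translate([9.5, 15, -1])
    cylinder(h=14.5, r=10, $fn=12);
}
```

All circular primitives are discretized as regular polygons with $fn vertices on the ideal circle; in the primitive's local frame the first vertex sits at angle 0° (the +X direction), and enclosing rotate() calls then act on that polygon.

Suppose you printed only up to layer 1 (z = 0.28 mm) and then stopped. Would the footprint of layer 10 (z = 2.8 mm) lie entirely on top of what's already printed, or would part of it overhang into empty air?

Compare the two slices. At z = 0.28: the cube (footprint 22.5×12) is included at this height (area 270.00 mm²); the cylinder at (9.5, 15): section is a regular 12-gon, circumradius r=10 (area = (12/2)·10.000²·sin(360°/12) = 300.00 mm²); After the difference (first − rest): starting from the 22.5×12 cube (270.00 mm²), the r=10 cylinder at (9.5, 15) partially overlaps it — only the 92.41 mm² overlap (of its 300.00 mm²) is removed, clipping the outline — area = 177.59 mm². At z = 2.8: the cube is present — its section is the full 22.5×12 rectangle (area 270.00 mm²); the cylinder at (9.5, 15): section is a regular 12-gon, circumradius r=10 (area = (12/2)·10.000²·sin(360°/12) = 300.00 mm²); Subtracting the remaining from the first: starting from the 22.5×12 cube (270.00 mm²), the r=10 cylinder at (9.5, 15) partially overlaps it — only the 92.41 mm² overlap (of its 300.00 mm²) is removed, clipping the outline — area = 177.59 mm². Checking containment: the cross-section at z = 2.8 is a subset of the cross-section at z = 0.28.

entirely on top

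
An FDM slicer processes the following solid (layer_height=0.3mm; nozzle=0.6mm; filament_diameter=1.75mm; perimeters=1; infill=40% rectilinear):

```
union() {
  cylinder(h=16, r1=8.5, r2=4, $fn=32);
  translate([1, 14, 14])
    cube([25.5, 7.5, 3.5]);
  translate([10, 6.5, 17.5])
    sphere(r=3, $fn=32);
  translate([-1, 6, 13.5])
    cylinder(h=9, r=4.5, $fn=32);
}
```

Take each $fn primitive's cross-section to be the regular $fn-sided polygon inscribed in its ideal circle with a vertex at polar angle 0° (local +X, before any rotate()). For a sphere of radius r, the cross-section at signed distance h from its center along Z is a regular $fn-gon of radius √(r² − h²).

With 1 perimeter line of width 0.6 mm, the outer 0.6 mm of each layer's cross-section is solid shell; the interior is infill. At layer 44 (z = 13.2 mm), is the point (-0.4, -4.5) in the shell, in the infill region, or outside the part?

shell

At z = 13.2 mm: the cone contributes a regular 32-gon of circumradius 4.787 (interpolated between r1=8.5 and r2=4 at t=0.825); the cube at (1, 14) is absent (z outside [14, 17.5]); the sphere at (10, 6.5) does not reach this height (|z−center|=4.300 > r=3); the cylinder at (-1, 6) is not intersected at this z (z outside [13.5, 22.5]); Taking the union: only the cone is present, so the union is just that shape — 1 connected region. Overall, the cross-section is a single solid region. The nearest boundary edge runs (-0.93, -4.70)→(-0.00, -4.79); distance from the point to it = 0.25 mm. The point is inside the cross-section, 0.25 mm from the nearest boundary — within the 0.6 mm shell band (1 × 0.6).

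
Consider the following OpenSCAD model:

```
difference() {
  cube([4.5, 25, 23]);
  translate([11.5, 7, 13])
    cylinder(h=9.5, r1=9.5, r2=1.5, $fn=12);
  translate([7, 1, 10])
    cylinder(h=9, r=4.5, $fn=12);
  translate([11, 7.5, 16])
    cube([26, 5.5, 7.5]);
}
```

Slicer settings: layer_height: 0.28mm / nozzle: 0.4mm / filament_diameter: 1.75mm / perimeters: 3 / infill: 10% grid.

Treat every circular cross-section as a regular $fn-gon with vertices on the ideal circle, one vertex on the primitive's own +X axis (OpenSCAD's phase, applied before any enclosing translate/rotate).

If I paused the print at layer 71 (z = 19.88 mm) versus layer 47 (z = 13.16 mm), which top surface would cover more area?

Layer 71 (z = 19.88): the 4.5×25 cube contributes its full rectangle (area 112.50 mm²); the cone at (11.5, 7) (r1=9.5→r2=1.5) has section circumradius 3.706 here — a regular 12-gon (area = (12/2)·3.706²·sin(360°/12) = 41.21 mm²); the cylinder at (7, 1) is absent (z outside [10, 19]); the cube at (11, 7.5) is present — its section is the full 26×5.5 rectangle (area 143.00 mm²); After the difference (first − rest): starting from the 4.5×25 cube (112.50 mm²), the cone at (11.5, 7) misses the remaining region (no effect); the 26×5.5 cube at (11, 7.5) misses the remaining region (no effect) — area = 112.50 mm². So its area = 112.50 mm². Layer 47 (z = 13.16): the cube (footprint 4.5×25) is included at this height (area 112.50 mm²); the cone at (11.5, 7): at t=0.017 of its height the radius interpolates to r₁+(r₂−r₁)t = 9.365, giving a regular 12-gon of that circumradius (area = (12/2)·9.365²·sin(360°/12) = 263.12 mm²); the r=4.5 cylinder at (7, 1) contributes a regular 12-gon of circumradius 4.5 (area = (12/2)·4.500²·sin(360°/12) = 60.75 mm²); the cube at (11, 7.5) does not reach this height (z outside [16, 23.5]); Subtracting the remaining from the first: starting from the 4.5×25 cube (112.50 mm²), the cone at (11.5, 7) partially overlaps it — only the 17.51 mm² overlap (of its 263.12 mm²) is removed, clipping the outline; the r=4.5 cylinder at (7, 1) partially overlaps it — only the 3.92 mm² overlap (of its 60.75 mm²) is removed, clipping the outline — area = 91.07 mm². So its area = 91.07 mm². Layer 71 is larger (112.50 vs 91.07 mm²).

layer 71 (z = 19.88 mm)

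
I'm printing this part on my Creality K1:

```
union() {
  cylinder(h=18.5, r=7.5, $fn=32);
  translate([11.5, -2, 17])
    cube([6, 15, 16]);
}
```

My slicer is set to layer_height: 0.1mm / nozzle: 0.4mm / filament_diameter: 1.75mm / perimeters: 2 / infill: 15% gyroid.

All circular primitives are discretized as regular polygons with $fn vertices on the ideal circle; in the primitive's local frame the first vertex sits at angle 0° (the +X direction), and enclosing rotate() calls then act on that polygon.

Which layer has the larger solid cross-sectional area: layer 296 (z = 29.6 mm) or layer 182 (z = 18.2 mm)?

layer 182 (z = 18.2 mm)

Layer 296 (z = 29.6): the cylinder is not intersected at this z (z outside [0, 18.5]); the cube at (11.5, -2) (footprint 6×15) is included at this height (area 90.00 mm²); Merging all regions: only the 6×15 cube at (11.5, -2) is present, so the union is just that shape — area = 90.00 mm². So its area = 90.00 mm². Layer 182 (z = 18.2): the r=7.5 cylinder gives a regular 32-gon of circumradius 7.5 (constant along its height) (area = (32/2)·7.500²·sin(360°/32) = 175.58 mm²); the cube at (11.5, -2) is present — its section is the full 6×15 rectangle (area 90.00 mm²); Combining (union): the 2 present regions are separate (no shared area or edge), so areas and boundary lengths simply add and each stays a separate island — area = 265.58 mm². So its area = 265.58 mm². Layer 182 is larger (265.58 vs 90.00 mm²).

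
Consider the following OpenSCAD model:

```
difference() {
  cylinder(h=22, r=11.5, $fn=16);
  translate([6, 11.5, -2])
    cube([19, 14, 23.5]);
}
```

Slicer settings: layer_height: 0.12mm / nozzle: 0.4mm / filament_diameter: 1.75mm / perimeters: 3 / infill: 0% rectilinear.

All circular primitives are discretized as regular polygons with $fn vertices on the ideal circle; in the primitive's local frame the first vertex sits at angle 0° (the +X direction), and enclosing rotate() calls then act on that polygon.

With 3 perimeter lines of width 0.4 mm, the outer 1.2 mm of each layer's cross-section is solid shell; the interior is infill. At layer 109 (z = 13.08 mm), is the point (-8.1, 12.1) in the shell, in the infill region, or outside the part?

outside

At z = 13.08 mm: the r=11.5 cylinder contributes a regular 16-gon of circumradius 11.5; the cube at (6, 11.5) (footprint 19×14) is included at this height; Taking the first minus the rest: starting from the r=11.5 cylinder, the 19×14 cube at (6, 11.5) misses the remaining region (no effect) — 1 connected region. Overall, the cross-section is a single solid region. The nearest boundary edge runs (-8.13, 8.13)→(-4.40, 10.62); distance from the point to it = 3.28 mm. The point is not inside any of the regions above, so it lies outside the cross-section (3.28 mm from the nearest boundary).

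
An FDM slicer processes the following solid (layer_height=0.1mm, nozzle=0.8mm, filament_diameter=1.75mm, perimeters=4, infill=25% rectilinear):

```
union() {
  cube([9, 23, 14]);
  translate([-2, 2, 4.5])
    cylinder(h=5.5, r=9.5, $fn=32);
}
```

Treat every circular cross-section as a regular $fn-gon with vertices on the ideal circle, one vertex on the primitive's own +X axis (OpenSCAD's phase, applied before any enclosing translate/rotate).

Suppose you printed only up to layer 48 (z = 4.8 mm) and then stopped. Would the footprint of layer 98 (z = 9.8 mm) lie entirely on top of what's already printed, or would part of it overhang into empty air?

entirely on top

Compare the two slices. At z = 4.8: the cube (footprint 9×23) is included at this height (area 207.00 mm²); the cylinder at (-2, 2): section is a regular 32-gon, circumradius r=9.5 (area = (32/2)·9.500²·sin(360°/32) = 281.71 mm²); Merging all regions: the regions partially overlap — summed areas 488.71 mm² minus the doubly-counted overlap 66.43 mm² gives 422.28 mm² — area = 422.28 mm². At z = 9.8: the cube is present — its section is the full 9×23 rectangle (area 207.00 mm²); the cylinder at (-2, 2): section is a regular 32-gon, circumradius r=9.5 (area = (32/2)·9.500²·sin(360°/32) = 281.71 mm²); Merging all regions: the regions partially overlap — summed areas 488.71 mm² minus the doubly-counted overlap 66.43 mm² gives 422.28 mm² — area = 422.28 mm². Checking containment: the cross-section at z = 9.8 is a subset of the cross-section at z = 4.8.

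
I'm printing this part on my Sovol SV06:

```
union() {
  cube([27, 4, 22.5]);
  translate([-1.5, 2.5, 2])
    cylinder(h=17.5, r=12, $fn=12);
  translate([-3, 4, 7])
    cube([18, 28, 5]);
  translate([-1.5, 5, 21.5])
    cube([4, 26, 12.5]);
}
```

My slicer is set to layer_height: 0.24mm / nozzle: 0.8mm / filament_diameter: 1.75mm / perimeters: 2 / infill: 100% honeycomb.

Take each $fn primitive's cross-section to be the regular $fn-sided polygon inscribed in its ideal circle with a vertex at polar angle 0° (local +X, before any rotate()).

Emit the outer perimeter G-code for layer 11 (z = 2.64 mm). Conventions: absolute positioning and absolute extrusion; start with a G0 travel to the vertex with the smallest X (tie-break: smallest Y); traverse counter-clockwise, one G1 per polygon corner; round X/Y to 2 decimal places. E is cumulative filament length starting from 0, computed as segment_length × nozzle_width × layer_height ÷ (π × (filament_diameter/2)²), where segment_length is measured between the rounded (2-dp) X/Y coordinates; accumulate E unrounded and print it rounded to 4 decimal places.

At z = 2.64 mm: the 27×4 cube contributes its full rectangle; the r=12 cylinder at (-1.5, 2.5) contributes a regular 12-gon of circumradius 12; the cube at (-3, 4) does not reach this height (z outside [7, 12]); the cube at (-1.5, 5) does not reach this height (z outside [21.5, 34]); Taking the union: the regions partially overlap (shared area 40.86 mm²), so overlapping operands fuse into one piece — 1 connected region. The outline is a single polygon with 15 vertices. Extrusion per mm of travel: 0.8 × 0.24 / (π × 0.875²) = 0.079824. Accumulating E over each segment gives final E = 8.6578.

G0 X-13.50 Y2.50 Z2.64
G1 X-11.89 Y-3.50 E0.4959
G1 X-7.50 Y-7.89 E0.9915
G1 X-1.50 Y-9.50 E1.4874
G1 X4.50 Y-7.89 E1.9832
G1 X8.89 Y-3.50 E2.4788
G1 X9.83 Y0.00 E2.7681
G1 X27.00 Y0.00 E4.1387
G1 X27.00 Y4.00 E4.4580
G1 X10.10 Y4.00 E5.8070
G1 X8.89 Y8.50 E6.1790
G1 X4.50 Y12.89 E6.6746
G1 X-1.50 Y14.50 E7.1705
G1 X-7.50 Y12.89 E7.6664
G1 X-11.89 Y8.50 E8.1619
G1 X-13.50 Y2.50 E8.6578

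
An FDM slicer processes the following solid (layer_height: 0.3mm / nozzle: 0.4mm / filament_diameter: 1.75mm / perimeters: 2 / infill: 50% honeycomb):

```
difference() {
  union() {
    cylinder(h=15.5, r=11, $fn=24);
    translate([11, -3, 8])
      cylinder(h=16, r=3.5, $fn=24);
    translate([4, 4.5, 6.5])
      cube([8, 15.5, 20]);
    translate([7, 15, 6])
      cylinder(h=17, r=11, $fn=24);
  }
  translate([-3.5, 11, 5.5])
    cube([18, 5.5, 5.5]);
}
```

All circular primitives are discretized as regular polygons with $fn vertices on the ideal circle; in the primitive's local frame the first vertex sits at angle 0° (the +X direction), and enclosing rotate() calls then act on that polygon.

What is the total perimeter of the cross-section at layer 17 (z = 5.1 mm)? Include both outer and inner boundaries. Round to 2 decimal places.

At z = 5.1 mm: the r=11 cylinder contributes a regular 24-gon of circumradius 11 (perimeter = 2·24·11.000·sin(180°/24) = 68.92 mm); the cylinder at (11, -3) does not reach this height (z outside [8, 24]); the cube at (4, 4.5) does not reach this height (z outside [6.5, 26.5]); the cylinder at (7, 15) does not reach this height (z outside [6, 23]); Taking the union: only the r=11 cylinder is present, so the union is just that shape — boundary = 68.92 mm; the cube at (-3.5, 11) does not reach this height (z outside [5.5, 11]); After the difference (first − rest): none of the subtracted shapes is present at this height, so the result so far is unchanged — boundary = 68.92 mm. Overall, the cross-section is a single solid region. Total boundary length (outer) = 68.92 mm.

68.92 mm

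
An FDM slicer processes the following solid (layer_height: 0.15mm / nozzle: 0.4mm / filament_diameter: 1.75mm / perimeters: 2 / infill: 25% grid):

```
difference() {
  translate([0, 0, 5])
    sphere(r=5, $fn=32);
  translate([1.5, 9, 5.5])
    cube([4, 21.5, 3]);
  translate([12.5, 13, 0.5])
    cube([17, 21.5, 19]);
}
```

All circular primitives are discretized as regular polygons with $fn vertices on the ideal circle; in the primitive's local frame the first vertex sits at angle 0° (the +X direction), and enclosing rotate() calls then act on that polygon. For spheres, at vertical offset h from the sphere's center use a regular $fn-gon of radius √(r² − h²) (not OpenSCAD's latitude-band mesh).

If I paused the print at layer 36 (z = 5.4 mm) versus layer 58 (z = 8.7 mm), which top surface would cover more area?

Layer 36 (z = 5.4): the r=5 sphere slices to a regular 32-gon of circumradius 4.984 (√(r²−h²) with h=0.4 from center) (area = (32/2)·4.984²·sin(360°/32) = 77.54 mm²); the cube at (1.5, 9) is not intersected at this z (z outside [5.5, 8.5]); the cube at (12.5, 13) is present — its section is the full 17×21.5 rectangle (area 365.50 mm²); Taking the first minus the rest: starting from the r=5 sphere (77.54 mm²), the 17×21.5 cube at (12.5, 13) misses the remaining region (no effect) — area = 77.54 mm². So its area = 77.54 mm². Layer 58 (z = 8.7): the r=5 sphere slices to a regular 32-gon of circumradius 3.363 (√(r²−h²) with h=3.7 from center) (area = (32/2)·3.363²·sin(360°/32) = 35.30 mm²); the cube at (1.5, 9) does not reach this height (z outside [5.5, 8.5]); the cube at (12.5, 13) (footprint 17×21.5) is included at this height (area 365.50 mm²); After the difference (first − rest): starting from the r=5 sphere (35.30 mm²), the 17×21.5 cube at (12.5, 13) misses the remaining region (no effect) — area = 35.30 mm². So its area = 35.30 mm². Layer 36 is larger (77.54 vs 35.30 mm²).

layer 36 (z = 5.4 mm)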